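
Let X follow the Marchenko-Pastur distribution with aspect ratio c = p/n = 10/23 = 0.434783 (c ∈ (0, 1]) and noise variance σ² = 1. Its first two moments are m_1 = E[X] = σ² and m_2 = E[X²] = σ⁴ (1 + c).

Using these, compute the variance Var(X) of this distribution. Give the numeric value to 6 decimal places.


m_1 = E[X] = σ² = 1, so m_1² = 1.
m_2 = E[X²] = σ⁴ (1 + c) = 1 · (1 + 0.434783) = 1 · 1.434783 = 1.434783.
(Note m_2 − m_1² simplifies to c · σ⁴ = 0.434783 · 1.)

Var(X) = m_2 − m_1² = 1.434783 − 1 = 0.434783.


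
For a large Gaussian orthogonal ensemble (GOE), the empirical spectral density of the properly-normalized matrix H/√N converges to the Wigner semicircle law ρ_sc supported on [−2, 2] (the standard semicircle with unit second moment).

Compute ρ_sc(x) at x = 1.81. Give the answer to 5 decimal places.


ρ_sc(x) = (1/(2π)) √(4 − x²). With x = 1.81:
  4 − x² = 4 − (1.81)² = 4 − 3.276100 = 0.723900.
  √(4 − x²) = 0.850823.
  1/(2π) = 0.159155.
  ρ_sc(1.81) = 0.159155 · 0.850823 = 0.135413.

Rounded to 5 decimal places: ρ_sc(1.81) ≈ 0.13541.


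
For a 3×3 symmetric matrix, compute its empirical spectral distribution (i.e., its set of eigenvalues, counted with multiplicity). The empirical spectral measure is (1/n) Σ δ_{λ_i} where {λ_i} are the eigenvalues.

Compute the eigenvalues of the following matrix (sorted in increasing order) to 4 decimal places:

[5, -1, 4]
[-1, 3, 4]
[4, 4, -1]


Since M is real symmetric, all three eigenvalues are real; they are the roots of det(λI − M) = λ³ − (tr M) λ² + s λ − det M, where s is the sum of the principal 2×2 minors.
tr M = 5 + 3 + (-1) = 7.
s = (5·3 − (-1)²) + (5·(-1) − 4²) + (3·(-1) − 4²) = 14 + (-21) + (-19) = -26.
det M (expand along row 1) = 5·(-19) − (-1)·(-15) + 4·(-16) = -174.
Characteristic polynomial: λ³ − 7λ² − 26λ + 174 = 0.
Substitute λ = y + (tr M)/3 = y + 2.333333 to remove the quadratic term: y³ + p·y + q = 0 with p = s − (tr M)²/3 = -42.333333 and q = −2(tr M)³/27 + (tr M)·s/3 − det M = 87.925926.
Three real roots ⇒ use the trigonometric (Viète) form: r = 2√(−p/3) = 7.512952, φ = arccos(3q/(p·r)) = arccos(-0.829364) = 2.548765 rad.
y_k = r·cos(φ/3 − 2πk/3) for k = 0, 1, 2 gives y = 4.960746, 2.405995, -7.366740.
λ_k = y_k + 2.333333 gives λ = 7.2941, 4.7393, -5.0334 (check: the sum is 7.0000 = tr M).

Eigenvalues sorted in increasing order: [-5.0334, 4.7393, 7.2941].


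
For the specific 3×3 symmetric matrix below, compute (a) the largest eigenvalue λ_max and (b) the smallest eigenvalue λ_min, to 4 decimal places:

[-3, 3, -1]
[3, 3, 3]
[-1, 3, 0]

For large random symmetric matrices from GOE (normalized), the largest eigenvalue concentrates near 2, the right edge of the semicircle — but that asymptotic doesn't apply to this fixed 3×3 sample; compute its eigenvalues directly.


Since M is real symmetric, all three eigenvalues are real; they are the roots of det(λI − M) = λ³ − (tr M) λ² + s λ − det M, where s is the sum of the principal 2×2 minors.
tr M = -3 + 3 + 0 = 0.
s = ((-3)·3 − 3²) + ((-3)·0 − (-1)²) + (3·0 − 3²) = -18 + (-1) + (-9) = -28.
det M (expand along row 1) = (-3)·(-9) − 3·3 + (-1)·12 = 6.
Characteristic polynomial: λ³ − 28λ − 6 = 0.
Substitute λ = y + (tr M)/3 = y + 0.000000 to remove the quadratic term: y³ + p·y + q = 0 with p = s − (tr M)²/3 = -28.000000 and q = −2(tr M)³/27 + (tr M)·s/3 − det M = -6.000000.
Three real roots ⇒ use the trigonometric (Viète) form: r = 2√(−p/3) = 6.110101, φ = arccos(3q/(p·r)) = arccos(0.105212) = 1.465389 rad.
y_k = r·cos(φ/3 − 2πk/3) for k = 0, 1, 2 gives y = 5.395556, -0.214639, -5.180917.
λ_k = y_k + 0.000000 gives λ = 5.3956, -0.2146, -5.1809 (check: the sum is 0.0000 = tr M).

Hence λ_max = 5.3956 and λ_min = -5.1809.


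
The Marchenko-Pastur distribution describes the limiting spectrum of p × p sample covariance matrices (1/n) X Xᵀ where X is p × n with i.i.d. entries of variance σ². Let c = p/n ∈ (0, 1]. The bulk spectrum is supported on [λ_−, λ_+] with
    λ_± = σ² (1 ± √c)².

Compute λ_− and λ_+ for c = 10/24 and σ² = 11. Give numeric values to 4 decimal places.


c = 10/24 = 0.416667; √c = 0.645497.
λ_− = σ² (1 − √c)² = 11 · (1 − 0.645497)² = 11 · (0.354503)² = 1.382394.
λ_+ = σ² (1 + √c)² = 11 · (1 + 0.645497)² = 11 · (1.645497)² = 29.784272.

Rounded to 4 decimal places: λ_− ≈ 1.3824, λ_+ ≈ 29.7843.


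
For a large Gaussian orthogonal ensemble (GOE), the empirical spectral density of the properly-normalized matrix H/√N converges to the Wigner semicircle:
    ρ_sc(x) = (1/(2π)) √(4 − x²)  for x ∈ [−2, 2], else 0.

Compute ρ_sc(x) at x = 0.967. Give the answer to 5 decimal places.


ρ_sc(x) = (1/(2π)) √(4 − x²). With x = 0.967:
  4 − x² = 4 − (0.967)² = 4 − 0.935089 = 3.064911.
  √(4 − x²) = 1.750689.
  1/(2π) = 0.159155.
  ρ_sc(0.967) = 0.159155 · 1.750689 = 0.278631.

Rounded to 5 decimal places: ρ_sc(0.967) ≈ 0.27863.


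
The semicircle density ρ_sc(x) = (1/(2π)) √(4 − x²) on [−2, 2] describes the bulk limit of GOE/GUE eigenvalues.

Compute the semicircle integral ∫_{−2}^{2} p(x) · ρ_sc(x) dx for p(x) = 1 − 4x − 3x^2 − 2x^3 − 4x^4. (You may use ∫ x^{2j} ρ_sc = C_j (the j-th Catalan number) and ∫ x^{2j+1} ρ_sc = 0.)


Write p(x) = Σ a_i x^i, split into monomials and integrate each against ρ_sc separately.
Using ∫ x^{2j} ρ_sc = C_j = (1/(j+1)) C(2j, j) (Catalan numbers) and ∫ x^{2j+1} ρ_sc = 0 (odd monomials vanish by symmetry):
  i = 0 (even): a_0 · C_{0} = 1 · 1 = 1
  i = 1 (odd): ∫ x^1 ρ_sc = 0 (vanishes)
  i = 2 (even): a_2 · C_{1} = -3 · 1 = -3
  i = 3 (odd): ∫ x^3 ρ_sc = 0 (vanishes)
  i = 4 (even): a_4 · C_{2} = -4 · 2 = -8

Summing the contributions: ∫_{−2}^{2} p(x) ρ_sc(x) dx = 1 + (-3) + (-8) = -10.


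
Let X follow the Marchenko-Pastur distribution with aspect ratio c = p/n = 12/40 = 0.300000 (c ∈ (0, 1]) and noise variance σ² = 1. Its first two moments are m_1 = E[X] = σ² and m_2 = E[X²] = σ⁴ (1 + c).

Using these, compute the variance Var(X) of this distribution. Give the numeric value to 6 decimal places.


m_1 = E[X] = σ² = 1, so m_1² = 1.
m_2 = E[X²] = σ⁴ (1 + c) = 1 · (1 + 0.300000) = 1 · 1.300000 = 1.300000.
(Note m_2 − m_1² simplifies to c · σ⁴ = 0.300000 · 1.)

Var(X) = m_2 − m_1² = 1.300000 − 1 = 0.300000.


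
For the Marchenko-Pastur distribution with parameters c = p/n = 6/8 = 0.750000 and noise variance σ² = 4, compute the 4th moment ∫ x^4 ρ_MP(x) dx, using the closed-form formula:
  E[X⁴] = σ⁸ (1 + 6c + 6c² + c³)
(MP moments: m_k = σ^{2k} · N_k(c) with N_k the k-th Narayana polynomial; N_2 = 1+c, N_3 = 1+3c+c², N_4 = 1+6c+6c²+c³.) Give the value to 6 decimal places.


E[X⁴] = σ⁸ (1 + 6c + 6c² + c³) (fourth MP moment). With σ² = 4 (so σ⁸ = 256) and c = 6/8 = 0.750000: E[X⁴] = 256 · (1 + 6·0.750000 + 6·(0.750000)² + (0.750000)³) = 256 · 9.296875.

So E[X^4] = 2380.000000.


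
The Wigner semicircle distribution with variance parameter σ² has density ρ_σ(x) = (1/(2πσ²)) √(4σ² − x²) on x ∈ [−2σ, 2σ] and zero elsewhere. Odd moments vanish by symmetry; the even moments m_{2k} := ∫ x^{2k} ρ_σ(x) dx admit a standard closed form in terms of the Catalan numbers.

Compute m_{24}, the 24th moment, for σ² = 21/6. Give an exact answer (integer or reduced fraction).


By the scaled semicircle moment identity, m_{2k} = σ^{2k} · C_k with k = 12.
C_12 = (1/(k+1)) · C(2k, k) = (1/13) · C(24, 12) = (1/13) · 2704156 = 208012.
σ^{2k} = (σ²)^k = (21/6)^12 = 13841287201/4096.

Therefore m_{24} = σ^{24} · C_12 = (13841287201/4096) · 208012 = 719788458313603/1024.


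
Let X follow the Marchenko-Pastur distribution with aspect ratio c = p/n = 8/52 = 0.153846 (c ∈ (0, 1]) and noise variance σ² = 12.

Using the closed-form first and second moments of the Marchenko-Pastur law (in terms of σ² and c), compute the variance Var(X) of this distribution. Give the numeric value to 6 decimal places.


Recall the MP moments m_1 = E[X] = σ² and m_2 = E[X²] = σ⁴ (1 + c).
m_1 = E[X] = σ² = 12, so m_1² = 144.
m_2 = E[X²] = σ⁴ (1 + c) = 144 · (1 + 0.153846) = 144 · 1.153846 = 166.153846.
(Note m_2 − m_1² simplifies to c · σ⁴ = 0.153846 · 144.)

Var(X) = m_2 − m_1² = 166.153846 − 144 = 22.153846.


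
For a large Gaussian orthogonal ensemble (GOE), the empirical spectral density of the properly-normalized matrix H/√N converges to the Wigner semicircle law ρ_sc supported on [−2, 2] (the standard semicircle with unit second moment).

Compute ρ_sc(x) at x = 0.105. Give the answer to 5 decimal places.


ρ_sc(x) = (1/(2π)) √(4 − x²). With x = 0.105:
  4 − x² = 4 − (0.105)² = 4 − 0.011025 = 3.988975.
  √(4 − x²) = 1.997242.
  1/(2π) = 0.159155.
  ρ_sc(0.105) = 0.159155 · 1.997242 = 0.317871.

Rounded to 5 decimal places: ρ_sc(0.105) ≈ 0.31787.


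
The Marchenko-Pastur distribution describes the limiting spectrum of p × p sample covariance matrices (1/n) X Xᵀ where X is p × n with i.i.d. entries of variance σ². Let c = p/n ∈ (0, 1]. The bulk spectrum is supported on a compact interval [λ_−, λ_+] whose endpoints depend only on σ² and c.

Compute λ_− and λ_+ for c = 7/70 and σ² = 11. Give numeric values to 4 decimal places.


c = 7/70 = 0.100000; √c = 0.316228.
λ_− = σ² (1 − √c)² = 11 · (1 − 0.316228)² = 11 · (0.683772)² = 5.142989.
λ_+ = σ² (1 + √c)² = 11 · (1 + 0.316228)² = 11 · (1.316228)² = 19.057011.

Rounded to 4 decimal places: λ_− ≈ 5.1430, λ_+ ≈ 19.0570.


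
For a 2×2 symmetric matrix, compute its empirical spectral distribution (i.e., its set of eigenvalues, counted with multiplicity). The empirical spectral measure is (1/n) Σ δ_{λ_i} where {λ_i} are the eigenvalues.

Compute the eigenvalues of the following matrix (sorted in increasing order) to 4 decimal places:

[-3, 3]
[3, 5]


Since M is real symmetric, both eigenvalues are real; they are the roots of det(λI − M) = λ² − (tr M) λ + det M.
tr M = -3 + 5 = 2.
det M = (-3)·5 − 3² = -15 − 9 = -24.
Characteristic polynomial: λ² − 2λ − 24 = 0.
Discriminant Δ = (tr M)² − 4·det M = 4 − (-96) = 100; √Δ = 10.000000.
λ = (tr M ± √Δ)/2 = (2 ± 10.000000)/2, giving (tr M − √Δ)/2 = -4.0000 and (tr M + √Δ)/2 = 6.0000.

Eigenvalues sorted in increasing order: [-4.0000, 6.0000].


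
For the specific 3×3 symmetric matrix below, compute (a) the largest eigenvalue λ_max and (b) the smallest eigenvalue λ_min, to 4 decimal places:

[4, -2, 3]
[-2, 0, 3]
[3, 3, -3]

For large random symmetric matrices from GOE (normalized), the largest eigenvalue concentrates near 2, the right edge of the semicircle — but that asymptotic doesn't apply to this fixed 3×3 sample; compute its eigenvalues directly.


Since M is real symmetric, all three eigenvalues are real; they are the roots of det(λI − M) = λ³ − (tr M) λ² + s λ − det M, where s is the sum of the principal 2×2 minors.
tr M = 4 + 0 + (-3) = 1.
s = (4·0 − (-2)²) + (4·(-3) − 3²) + (0·(-3) − 3²) = -4 + (-21) + (-9) = -34.
det M (expand along row 1) = 4·(-9) − (-2)·(-3) + 3·(-6) = -60.
Characteristic polynomial: λ³ − λ² − 34λ + 60 = 0.
Substitute λ = y + (tr M)/3 = y + 0.333333 to remove the quadratic term: y³ + p·y + q = 0 with p = s − (tr M)²/3 = -34.333333 and q = −2(tr M)³/27 + (tr M)·s/3 − det M = 48.592593.
Three real roots ⇒ use the trigonometric (Viète) form: r = 2√(−p/3) = 6.765928, φ = arccos(3q/(p·r)) = arccos(-0.627550) = 2.249198 rad.
y_k = r·cos(φ/3 − 2πk/3) for k = 0, 1, 2 gives y = 4.951787, 1.516999, -6.468786.
λ_k = y_k + 0.333333 gives λ = 5.2851, 1.8503, -6.1355 (check: the sum is 1.0000 = tr M).

Hence λ_max = 5.2851 and λ_min = -6.1355.


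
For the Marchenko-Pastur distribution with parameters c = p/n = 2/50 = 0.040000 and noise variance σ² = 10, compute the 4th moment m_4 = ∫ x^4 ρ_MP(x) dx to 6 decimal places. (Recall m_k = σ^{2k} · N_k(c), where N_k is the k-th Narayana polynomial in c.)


E[X⁴] = σ⁸ (1 + 6c + 6c² + c³) (fourth MP moment). With σ² = 10 (so σ⁸ = 10000) and c = 2/50 = 0.040000: E[X⁴] = 10000 · (1 + 6·0.040000 + 6·(0.040000)² + (0.040000)³) = 10000 · 1.249664.

So E[X^4] = 12496.640000.


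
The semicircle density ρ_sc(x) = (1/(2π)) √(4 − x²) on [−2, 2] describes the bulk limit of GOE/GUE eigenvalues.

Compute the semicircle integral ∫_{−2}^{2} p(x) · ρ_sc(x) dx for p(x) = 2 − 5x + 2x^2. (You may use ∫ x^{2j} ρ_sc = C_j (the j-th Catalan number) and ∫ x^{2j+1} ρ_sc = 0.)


Write p(x) = Σ a_i x^i, split into monomials and integrate each against ρ_sc separately.
Using ∫ x^{2j} ρ_sc = C_j = (1/(j+1)) C(2j, j) (Catalan numbers) and ∫ x^{2j+1} ρ_sc = 0 (odd monomials vanish by symmetry):
  i = 0 (even): a_0 · C_{0} = 2 · 1 = 2
  i = 1 (odd): ∫ x^1 ρ_sc = 0 (vanishes)
  i = 2 (even): a_2 · C_{1} = 2 · 1 = 2

Summing the contributions: ∫_{−2}^{2} p(x) ρ_sc(x) dx = 2 + 2 = 4.


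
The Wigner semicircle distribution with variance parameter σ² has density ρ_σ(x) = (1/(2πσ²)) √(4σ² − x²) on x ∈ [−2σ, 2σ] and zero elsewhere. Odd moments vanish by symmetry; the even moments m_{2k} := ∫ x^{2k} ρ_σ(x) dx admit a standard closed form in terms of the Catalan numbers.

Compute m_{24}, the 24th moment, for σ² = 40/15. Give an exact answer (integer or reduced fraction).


By the scaled semicircle moment identity, m_{2k} = σ^{2k} · C_k with k = 12.
C_12 = (1/(k+1)) · C(2k, k) = (1/13) · C(24, 12) = (1/13) · 2704156 = 208012.
σ^{2k} = (σ²)^k = (40/15)^12 = 68719476736/531441.

Therefore m_{24} = σ^{24} · C_12 = (68719476736/531441) · 208012 = 14294475794808832/531441.


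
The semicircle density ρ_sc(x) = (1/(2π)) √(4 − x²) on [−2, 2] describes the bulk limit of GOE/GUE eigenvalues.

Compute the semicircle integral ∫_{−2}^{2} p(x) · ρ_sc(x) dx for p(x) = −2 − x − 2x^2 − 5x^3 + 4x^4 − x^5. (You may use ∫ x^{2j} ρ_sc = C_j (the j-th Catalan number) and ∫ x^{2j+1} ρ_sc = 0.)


Write p(x) = Σ a_i x^i, split into monomials and integrate each against ρ_sc separately.
Using ∫ x^{2j} ρ_sc = C_j = (1/(j+1)) C(2j, j) (Catalan numbers) and ∫ x^{2j+1} ρ_sc = 0 (odd monomials vanish by symmetry):
  i = 0 (even): a_0 · C_{0} = -2 · 1 = -2
  i = 1 (odd): ∫ x^1 ρ_sc = 0 (vanishes)
  i = 2 (even): a_2 · C_{1} = -2 · 1 = -2
  i = 3 (odd): ∫ x^3 ρ_sc = 0 (vanishes)
  i = 4 (even): a_4 · C_{2} = 4 · 2 = 8
  i = 5 (odd): ∫ x^5 ρ_sc = 0 (vanishes)

Summing the contributions: ∫_{−2}^{2} p(x) ρ_sc(x) dx = (-2) + (-2) + 8 = 4.


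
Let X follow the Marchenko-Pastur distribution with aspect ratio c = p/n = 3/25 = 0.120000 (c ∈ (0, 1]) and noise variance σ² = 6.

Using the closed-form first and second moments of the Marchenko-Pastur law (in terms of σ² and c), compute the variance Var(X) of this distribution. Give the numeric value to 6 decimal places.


Recall the MP moments m_1 = E[X] = σ² and m_2 = E[X²] = σ⁴ (1 + c).
m_1 = E[X] = σ² = 6, so m_1² = 36.
m_2 = E[X²] = σ⁴ (1 + c) = 36 · (1 + 0.120000) = 36 · 1.120000 = 40.320000.
(Note m_2 − m_1² simplifies to c · σ⁴ = 0.120000 · 36.)

Var(X) = m_2 − m_1² = 40.320000 − 36 = 4.320000.


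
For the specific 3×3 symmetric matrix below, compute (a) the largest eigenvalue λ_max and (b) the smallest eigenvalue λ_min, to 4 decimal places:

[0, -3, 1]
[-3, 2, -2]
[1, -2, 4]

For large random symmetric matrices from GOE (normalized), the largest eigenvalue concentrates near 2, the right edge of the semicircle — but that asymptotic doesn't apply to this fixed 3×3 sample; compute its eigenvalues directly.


Since M is real symmetric, all three eigenvalues are real; they are the roots of det(λI − M) = λ³ − (tr M) λ² + s λ − det M, where s is the sum of the principal 2×2 minors.
tr M = 0 + 2 + 4 = 6.
s = (0·2 − (-3)²) + (0·4 − 1²) + (2·4 − (-2)²) = -9 + (-1) + 4 = -6.
det M (expand along row 1) = 0·4 − (-3)·(-10) + 1·4 = -26.
Characteristic polynomial: λ³ − 6λ² − 6λ + 26 = 0.
Substitute λ = y + (tr M)/3 = y + 2.000000 to remove the quadratic term: y³ + p·y + q = 0 with p = s − (tr M)²/3 = -18.000000 and q = −2(tr M)³/27 + (tr M)·s/3 − det M = -2.000000.
Three real roots ⇒ use the trigonometric (Viète) form: r = 2√(−p/3) = 4.898979, φ = arccos(3q/(p·r)) = arccos(0.068041) = 1.502702 rad.
y_k = r·cos(φ/3 − 2πk/3) for k = 0, 1, 2 gives y = 4.297142, -0.111187, -4.185954.
λ_k = y_k + 2.000000 gives λ = 6.2971, 1.8888, -2.1860 (check: the sum is 6.0000 = tr M).

Hence λ_max = 6.2971 and λ_min = -2.1860.


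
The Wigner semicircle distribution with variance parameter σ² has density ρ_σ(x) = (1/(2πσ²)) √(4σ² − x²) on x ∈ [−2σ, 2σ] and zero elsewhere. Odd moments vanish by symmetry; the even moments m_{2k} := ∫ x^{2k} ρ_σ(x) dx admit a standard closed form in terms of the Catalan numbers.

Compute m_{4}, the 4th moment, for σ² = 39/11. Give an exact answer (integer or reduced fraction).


By the scaled semicircle moment identity, m_{2k} = σ^{2k} · C_k with k = 2.
C_2 = (1/(k+1)) · C(2k, k) = (1/3) · C(4, 2) = (1/3) · 6 = 2.
σ^{2k} = (σ²)^k = (39/11)^2 = 1521/121.

Therefore m_{4} = σ^{4} · C_2 = (1521/121) · 2 = 3042/121.


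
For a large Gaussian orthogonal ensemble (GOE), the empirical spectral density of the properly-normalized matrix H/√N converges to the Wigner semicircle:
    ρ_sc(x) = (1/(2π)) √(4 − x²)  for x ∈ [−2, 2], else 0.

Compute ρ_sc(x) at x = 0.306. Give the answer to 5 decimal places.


ρ_sc(x) = (1/(2π)) √(4 − x²). With x = 0.306:
  4 − x² = 4 − (0.306)² = 4 − 0.093636 = 3.906364.
  √(4 − x²) = 1.976452.
  1/(2π) = 0.159155.
  ρ_sc(0.306) = 0.159155 · 1.976452 = 0.314562.

Rounded to 5 decimal places: ρ_sc(0.306) ≈ 0.31456.


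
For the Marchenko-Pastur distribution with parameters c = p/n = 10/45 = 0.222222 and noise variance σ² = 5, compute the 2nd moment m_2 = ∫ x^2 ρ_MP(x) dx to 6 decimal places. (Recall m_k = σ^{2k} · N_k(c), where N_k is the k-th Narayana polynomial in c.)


E[X²] = σ⁴ (1 + c) (second MP moment). With σ² = 5 (so σ⁴ = 25) and c = 10/45 = 0.222222: E[X²] = 25 · (1 + 0.222222) = 25 · 1.222222.

So E[X^2] = 30.555556.


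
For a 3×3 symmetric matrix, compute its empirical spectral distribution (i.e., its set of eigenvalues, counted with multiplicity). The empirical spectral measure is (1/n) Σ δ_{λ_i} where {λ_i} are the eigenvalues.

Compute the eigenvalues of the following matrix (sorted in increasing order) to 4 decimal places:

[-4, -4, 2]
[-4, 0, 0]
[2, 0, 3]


Since M is real symmetric, all three eigenvalues are real; they are the roots of det(λI − M) = λ³ − (tr M) λ² + s λ − det M, where s is the sum of the principal 2×2 minors.
tr M = -4 + 0 + 3 = -1.
s = ((-4)·0 − (-4)²) + ((-4)·3 − 2²) + (0·3 − 0²) = -16 + (-16) + 0 = -32.
det M (expand along row 1) = (-4)·0 − (-4)·(-12) + 2·0 = -48.
Characteristic polynomial: λ³ + λ² − 32λ + 48 = 0.
Substitute λ = y + (tr M)/3 = y − 0.333333 to remove the quadratic term: y³ + p·y + q = 0 with p = s − (tr M)²/3 = -32.333333 and q = −2(tr M)³/27 + (tr M)·s/3 − det M = 58.740741.
Three real roots ⇒ use the trigonometric (Viète) form: r = 2√(−p/3) = 6.565905, φ = arccos(3q/(p·r)) = arccos(-0.830072) = 2.550032 rad.
y_k = r·cos(φ/3 − 2πk/3) for k = 0, 1, 2 gives y = 4.333333, 2.105335, -6.438669.
λ_k = y_k − 0.333333 gives λ = 4.0000, 1.7720, -6.7720 (check: the sum is -1.0000 = tr M).

Eigenvalues sorted in increasing order: [-6.7720, 1.7720, 4.0000].


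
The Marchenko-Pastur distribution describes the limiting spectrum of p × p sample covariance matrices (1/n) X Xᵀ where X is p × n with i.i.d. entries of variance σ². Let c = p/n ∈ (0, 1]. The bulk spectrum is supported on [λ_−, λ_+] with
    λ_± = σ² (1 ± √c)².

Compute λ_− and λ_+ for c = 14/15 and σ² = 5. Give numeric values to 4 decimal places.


c = 14/15 = 0.933333; √c = 0.966092.
λ_− = σ² (1 − √c)² = 5 · (1 − 0.966092)² = 5 · (0.033908)² = 0.005749.
λ_+ = σ² (1 + √c)² = 5 · (1 + 0.966092)² = 5 · (1.966092)² = 19.327584.

Rounded to 4 decimal places: λ_− ≈ 0.0057, λ_+ ≈ 19.3276.


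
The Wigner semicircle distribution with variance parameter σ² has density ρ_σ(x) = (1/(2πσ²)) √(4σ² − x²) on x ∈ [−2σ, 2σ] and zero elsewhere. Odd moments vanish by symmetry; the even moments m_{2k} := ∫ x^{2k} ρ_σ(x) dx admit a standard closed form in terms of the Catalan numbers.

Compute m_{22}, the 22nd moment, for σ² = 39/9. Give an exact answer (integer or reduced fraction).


By the scaled semicircle moment identity, m_{2k} = σ^{2k} · C_k with k = 11.
C_11 = (1/(k+1)) · C(2k, k) = (1/12) · C(22, 11) = (1/12) · 705432 = 58786.
σ^{2k} = (σ²)^k = (39/9)^11 = 1792160394037/177147.

Therefore m_{22} = σ^{22} · C_11 = (1792160394037/177147) · 58786 = 105353940923859082/177147.


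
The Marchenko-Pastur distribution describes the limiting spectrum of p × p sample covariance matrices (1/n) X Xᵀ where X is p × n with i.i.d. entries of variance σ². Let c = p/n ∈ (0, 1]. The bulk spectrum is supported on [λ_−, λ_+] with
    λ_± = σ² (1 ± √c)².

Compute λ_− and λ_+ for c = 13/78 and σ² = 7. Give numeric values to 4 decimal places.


c = 13/78 = 0.166667; √c = 0.408248.
λ_− = σ² (1 − √c)² = 7 · (1 − 0.408248)² = 7 · (0.591752)² = 2.451191.
λ_+ = σ² (1 + √c)² = 7 · (1 + 0.408248)² = 7 · (1.408248)² = 13.882143.

Rounded to 4 decimal places: λ_− ≈ 2.4512, λ_+ ≈ 13.8821.


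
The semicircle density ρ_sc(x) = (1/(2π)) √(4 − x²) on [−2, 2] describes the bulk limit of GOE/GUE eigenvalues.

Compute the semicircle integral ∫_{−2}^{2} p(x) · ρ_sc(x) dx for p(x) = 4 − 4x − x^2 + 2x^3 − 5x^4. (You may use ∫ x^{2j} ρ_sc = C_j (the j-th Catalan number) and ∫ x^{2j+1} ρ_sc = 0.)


Write p(x) = Σ a_i x^i, split into monomials and integrate each against ρ_sc separately.
Using ∫ x^{2j} ρ_sc = C_j = (1/(j+1)) C(2j, j) (Catalan numbers) and ∫ x^{2j+1} ρ_sc = 0 (odd monomials vanish by symmetry):
  i = 0 (even): a_0 · C_{0} = 4 · 1 = 4
  i = 1 (odd): ∫ x^1 ρ_sc = 0 (vanishes)
  i = 2 (even): a_2 · C_{1} = -1 · 1 = -1
  i = 3 (odd): ∫ x^3 ρ_sc = 0 (vanishes)
  i = 4 (even): a_4 · C_{2} = -5 · 2 = -10

Summing the contributions: ∫_{−2}^{2} p(x) ρ_sc(x) dx = 4 + (-1) + (-10) = -7.


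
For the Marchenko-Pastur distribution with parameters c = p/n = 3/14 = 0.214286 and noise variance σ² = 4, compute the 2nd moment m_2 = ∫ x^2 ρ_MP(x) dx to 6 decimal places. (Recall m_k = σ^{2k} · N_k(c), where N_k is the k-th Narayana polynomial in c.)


E[X²] = σ⁴ (1 + c) (second MP moment). With σ² = 4 (so σ⁴ = 16) and c = 3/14 = 0.214286: E[X²] = 16 · (1 + 0.214286) = 16 · 1.214286.

So E[X^2] = 19.428571.


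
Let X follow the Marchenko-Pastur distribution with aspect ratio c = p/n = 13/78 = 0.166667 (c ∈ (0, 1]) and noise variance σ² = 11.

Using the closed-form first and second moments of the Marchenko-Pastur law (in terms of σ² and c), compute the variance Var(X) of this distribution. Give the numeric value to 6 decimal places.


Recall the MP moments m_1 = E[X] = σ² and m_2 = E[X²] = σ⁴ (1 + c).
m_1 = E[X] = σ² = 11, so m_1² = 121.
m_2 = E[X²] = σ⁴ (1 + c) = 121 · (1 + 0.166667) = 121 · 1.166667 = 141.166667.
(Note m_2 − m_1² simplifies to c · σ⁴ = 0.166667 · 121.)

Var(X) = m_2 − m_1² = 141.166667 − 121 = 20.166667.


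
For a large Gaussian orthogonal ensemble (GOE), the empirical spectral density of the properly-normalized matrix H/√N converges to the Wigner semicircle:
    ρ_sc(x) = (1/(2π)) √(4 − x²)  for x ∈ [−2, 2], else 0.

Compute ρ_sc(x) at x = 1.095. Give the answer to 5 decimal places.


ρ_sc(x) = (1/(2π)) √(4 − x²). With x = 1.095:
  4 − x² = 4 − (1.095)² = 4 − 1.199025 = 2.800975.
  √(4 − x²) = 1.673611.
  1/(2π) = 0.159155.
  ρ_sc(1.095) = 0.159155 · 1.673611 = 0.266364.

Rounded to 5 decimal places: ρ_sc(1.095) ≈ 0.26636.


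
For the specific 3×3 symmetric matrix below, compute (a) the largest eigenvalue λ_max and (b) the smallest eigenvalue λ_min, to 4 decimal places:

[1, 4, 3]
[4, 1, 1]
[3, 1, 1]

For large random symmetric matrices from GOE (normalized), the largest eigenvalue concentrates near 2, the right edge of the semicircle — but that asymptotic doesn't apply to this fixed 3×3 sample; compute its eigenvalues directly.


Since M is real symmetric, all three eigenvalues are real; they are the roots of det(λI − M) = λ³ − (tr M) λ² + s λ − det M, where s is the sum of the principal 2×2 minors.
tr M = 1 + 1 + 1 = 3.
s = (1·1 − 4²) + (1·1 − 3²) + (1·1 − 1²) = -15 + (-8) + 0 = -23.
det M (expand along row 1) = 1·0 − 4·1 + 3·1 = -1.
Characteristic polynomial: λ³ − 3λ² − 23λ + 1 = 0.
Substitute λ = y + (tr M)/3 = y + 1.000000 to remove the quadratic term: y³ + p·y + q = 0 with p = s − (tr M)²/3 = -26.000000 and q = −2(tr M)³/27 + (tr M)·s/3 − det M = -24.000000.
Three real roots ⇒ use the trigonometric (Viète) form: r = 2√(−p/3) = 5.887841, φ = arccos(3q/(p·r)) = arccos(0.470330) = 1.081131 rad.
y_k = r·cos(φ/3 − 2πk/3) for k = 0, 1, 2 gives y = 5.509629, -0.956762, -4.552867.
λ_k = y_k + 1.000000 gives λ = 6.5096, 0.0432, -3.5529 (check: the sum is 3.0000 = tr M).

Hence λ_max = 6.5096 and λ_min = -3.5529.


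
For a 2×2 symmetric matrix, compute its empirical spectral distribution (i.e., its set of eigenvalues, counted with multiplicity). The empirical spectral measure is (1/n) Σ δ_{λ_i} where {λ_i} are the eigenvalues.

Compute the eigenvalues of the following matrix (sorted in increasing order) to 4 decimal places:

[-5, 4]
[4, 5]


Since M is real symmetric, both eigenvalues are real; they are the roots of det(λI − M) = λ² − (tr M) λ + det M.
tr M = -5 + 5 = 0.
det M = (-5)·5 − 4² = -25 − 16 = -41.
Characteristic polynomial: λ² − 41 = 0.
Discriminant Δ = (tr M)² − 4·det M = 0 − (-164) = 164; √Δ = 12.806248.
λ = (tr M ± √Δ)/2 = (0 ± 12.806248)/2, giving (tr M − √Δ)/2 = -6.4031 and (tr M + √Δ)/2 = 6.4031.

Eigenvalues sorted in increasing order: [-6.4031, 6.4031].


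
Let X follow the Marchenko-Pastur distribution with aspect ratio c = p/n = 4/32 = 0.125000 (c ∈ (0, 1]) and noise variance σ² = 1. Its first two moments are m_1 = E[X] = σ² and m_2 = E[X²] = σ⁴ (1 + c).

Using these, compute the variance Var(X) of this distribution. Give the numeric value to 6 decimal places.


m_1 = E[X] = σ² = 1, so m_1² = 1.
m_2 = E[X²] = σ⁴ (1 + c) = 1 · (1 + 0.125000) = 1 · 1.125000 = 1.125000.
(Note m_2 − m_1² simplifies to c · σ⁴ = 0.125000 · 1.)

Var(X) = m_2 − m_1² = 1.125000 − 1 = 0.125000.


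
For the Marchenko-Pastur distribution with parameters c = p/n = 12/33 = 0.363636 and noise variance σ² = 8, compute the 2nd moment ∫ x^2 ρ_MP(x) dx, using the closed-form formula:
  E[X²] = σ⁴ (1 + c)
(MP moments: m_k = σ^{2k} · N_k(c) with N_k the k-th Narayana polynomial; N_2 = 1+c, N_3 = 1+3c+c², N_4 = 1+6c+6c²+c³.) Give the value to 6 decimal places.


E[X²] = σ⁴ (1 + c) (second MP moment). With σ² = 8 (so σ⁴ = 64) and c = 12/33 = 0.363636: E[X²] = 64 · (1 + 0.363636) = 64 · 1.363636.

So E[X^2] = 87.272727.


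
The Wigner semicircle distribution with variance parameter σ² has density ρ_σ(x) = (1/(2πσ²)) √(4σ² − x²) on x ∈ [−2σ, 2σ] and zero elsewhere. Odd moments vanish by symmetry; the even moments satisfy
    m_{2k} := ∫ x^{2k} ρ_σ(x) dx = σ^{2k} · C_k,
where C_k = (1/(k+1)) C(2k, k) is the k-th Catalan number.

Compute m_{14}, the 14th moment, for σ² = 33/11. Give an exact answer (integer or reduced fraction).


By the scaled semicircle moment identity, m_{2k} = σ^{2k} · C_k with k = 7.
C_7 = (1/(k+1)) · C(2k, k) = (1/8) · C(14, 7) = (1/8) · 3432 = 429.
σ^{2k} = (σ²)^k = (33/11)^7 = 2187.

Therefore m_{14} = σ^{14} · C_7 = 2187 · 429 = 938223.


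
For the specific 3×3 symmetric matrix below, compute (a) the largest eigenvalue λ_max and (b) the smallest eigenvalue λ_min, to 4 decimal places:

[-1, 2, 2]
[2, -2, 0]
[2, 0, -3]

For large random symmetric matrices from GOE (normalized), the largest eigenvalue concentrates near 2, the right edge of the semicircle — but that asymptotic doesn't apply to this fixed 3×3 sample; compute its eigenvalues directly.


Since M is real symmetric, all three eigenvalues are real; they are the roots of det(λI − M) = λ³ − (tr M) λ² + s λ − det M, where s is the sum of the principal 2×2 minors.
tr M = -1 + (-2) + (-3) = -6.
s = ((-1)·(-2) − 2²) + ((-1)·(-3) − 2²) + ((-2)·(-3) − 0²) = -2 + (-1) + 6 = 3.
det M (expand along row 1) = (-1)·6 − 2·(-6) + 2·4 = 14.
Characteristic polynomial: λ³ + 6λ² + 3λ − 14 = 0.
Substitute λ = y + (tr M)/3 = y − 2.000000 to remove the quadratic term: y³ + p·y + q = 0 with p = s − (tr M)²/3 = -9.000000 and q = −2(tr M)³/27 + (tr M)·s/3 − det M = -4.000000.
Three real roots ⇒ use the trigonometric (Viète) form: r = 2√(−p/3) = 3.464102, φ = arccos(3q/(p·r)) = arccos(0.384900) = 1.175697 rad.
y_k = r·cos(φ/3 − 2πk/3) for k = 0, 1, 2 gives y = 3.201472, -0.454904, -2.746568.
λ_k = y_k − 2.000000 gives λ = 1.2015, -2.4549, -4.7466 (check: the sum is -6.0000 = tr M).

Hence λ_max = 1.2015 and λ_min = -4.7466.


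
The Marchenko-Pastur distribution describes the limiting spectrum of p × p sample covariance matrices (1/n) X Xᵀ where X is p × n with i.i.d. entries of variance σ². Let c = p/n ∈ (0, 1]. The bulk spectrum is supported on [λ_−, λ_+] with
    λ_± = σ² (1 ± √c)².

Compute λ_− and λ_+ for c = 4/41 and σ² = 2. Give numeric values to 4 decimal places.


c = 4/41 = 0.097561; √c = 0.312348.
λ_− = σ² (1 − √c)² = 2 · (1 − 0.312348)² = 2 · (0.687652)² = 0.945732.
λ_+ = σ² (1 + √c)² = 2 · (1 + 0.312348)² = 2 · (1.312348)² = 3.444512.

Rounded to 4 decimal places: λ_− ≈ 0.9457, λ_+ ≈ 3.4445.


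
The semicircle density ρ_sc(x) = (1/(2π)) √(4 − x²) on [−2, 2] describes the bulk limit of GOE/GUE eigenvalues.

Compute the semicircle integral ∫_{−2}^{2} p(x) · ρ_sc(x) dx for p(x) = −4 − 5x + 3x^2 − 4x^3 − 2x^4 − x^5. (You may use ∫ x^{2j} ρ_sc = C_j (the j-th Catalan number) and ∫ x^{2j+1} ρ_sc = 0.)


Write p(x) = Σ a_i x^i, split into monomials and integrate each against ρ_sc separately.
Using ∫ x^{2j} ρ_sc = C_j = (1/(j+1)) C(2j, j) (Catalan numbers) and ∫ x^{2j+1} ρ_sc = 0 (odd monomials vanish by symmetry):
  i = 0 (even): a_0 · C_{0} = -4 · 1 = -4
  i = 1 (odd): ∫ x^1 ρ_sc = 0 (vanishes)
  i = 2 (even): a_2 · C_{1} = 3 · 1 = 3
  i = 3 (odd): ∫ x^3 ρ_sc = 0 (vanishes)
  i = 4 (even): a_4 · C_{2} = -2 · 2 = -4
  i = 5 (odd): ∫ x^5 ρ_sc = 0 (vanishes)

Summing the contributions: ∫_{−2}^{2} p(x) ρ_sc(x) dx = (-4) + 3 + (-4) = -5.


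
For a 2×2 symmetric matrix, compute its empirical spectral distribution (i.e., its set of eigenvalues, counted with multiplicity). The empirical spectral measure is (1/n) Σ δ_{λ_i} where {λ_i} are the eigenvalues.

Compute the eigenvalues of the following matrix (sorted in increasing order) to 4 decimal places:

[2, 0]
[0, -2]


Since M is real symmetric, both eigenvalues are real; they are the roots of det(λI − M) = λ² − (tr M) λ + det M.
tr M = 2 + (-2) = 0.
det M = 2·(-2) − 0² = -4 − 0 = -4.
Characteristic polynomial: λ² − 4 = 0.
Discriminant Δ = (tr M)² − 4·det M = 0 − (-16) = 16; √Δ = 4.000000.
λ = (tr M ± √Δ)/2 = (0 ± 4.000000)/2, giving (tr M − √Δ)/2 = -2.0000 and (tr M + √Δ)/2 = 2.0000.

Eigenvalues sorted in increasing order: [-2.0000, 2.0000].


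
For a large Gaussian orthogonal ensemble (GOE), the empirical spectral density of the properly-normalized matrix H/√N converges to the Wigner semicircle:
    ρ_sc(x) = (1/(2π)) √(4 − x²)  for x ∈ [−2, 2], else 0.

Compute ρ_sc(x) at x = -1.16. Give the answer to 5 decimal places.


ρ_sc(x) = (1/(2π)) √(4 − x²). With x = -1.16:
  4 − x² = 4 − (-1.16)² = 4 − 1.345600 = 2.654400.
  √(4 − x²) = 1.629233.
  1/(2π) = 0.159155.
  ρ_sc(-1.16) = 0.159155 · 1.629233 = 0.259300.

Rounded to 5 decimal places: ρ_sc(-1.16) ≈ 0.25930.


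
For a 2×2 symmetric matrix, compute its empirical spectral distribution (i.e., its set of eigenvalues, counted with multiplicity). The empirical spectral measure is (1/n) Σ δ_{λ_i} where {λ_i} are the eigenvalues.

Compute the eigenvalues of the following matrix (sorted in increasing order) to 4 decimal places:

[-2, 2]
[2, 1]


Since M is real symmetric, both eigenvalues are real; they are the roots of det(λI − M) = λ² − (tr M) λ + det M.
tr M = -2 + 1 = -1.
det M = (-2)·1 − 2² = -2 − 4 = -6.
Characteristic polynomial: λ² + λ − 6 = 0.
Discriminant Δ = (tr M)² − 4·det M = 1 − (-24) = 25; √Δ = 5.000000.
λ = (tr M ± √Δ)/2 = (-1 ± 5.000000)/2, giving (tr M − √Δ)/2 = -3.0000 and (tr M + √Δ)/2 = 2.0000.

Eigenvalues sorted in increasing order: [-3.0000, 2.0000].


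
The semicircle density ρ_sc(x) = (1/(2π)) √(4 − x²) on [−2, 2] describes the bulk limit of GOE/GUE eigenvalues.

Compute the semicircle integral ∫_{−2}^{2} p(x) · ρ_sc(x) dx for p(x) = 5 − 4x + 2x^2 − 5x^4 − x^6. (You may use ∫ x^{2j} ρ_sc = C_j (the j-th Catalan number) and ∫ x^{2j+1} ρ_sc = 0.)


Write p(x) = Σ a_i x^i, split into monomials and integrate each against ρ_sc separately.
Using ∫ x^{2j} ρ_sc = C_j = (1/(j+1)) C(2j, j) (Catalan numbers) and ∫ x^{2j+1} ρ_sc = 0 (odd monomials vanish by symmetry):
  i = 0 (even): a_0 · C_{0} = 5 · 1 = 5
  i = 1 (odd): ∫ x^1 ρ_sc = 0 (vanishes)
  i = 2 (even): a_2 · C_{1} = 2 · 1 = 2
  i = 4 (even): a_4 · C_{2} = -5 · 2 = -10
  i = 6 (even): a_6 · C_{3} = -1 · 5 = -5

Summing the contributions: ∫_{−2}^{2} p(x) ρ_sc(x) dx = 5 + 2 + (-10) + (-5) = -8.


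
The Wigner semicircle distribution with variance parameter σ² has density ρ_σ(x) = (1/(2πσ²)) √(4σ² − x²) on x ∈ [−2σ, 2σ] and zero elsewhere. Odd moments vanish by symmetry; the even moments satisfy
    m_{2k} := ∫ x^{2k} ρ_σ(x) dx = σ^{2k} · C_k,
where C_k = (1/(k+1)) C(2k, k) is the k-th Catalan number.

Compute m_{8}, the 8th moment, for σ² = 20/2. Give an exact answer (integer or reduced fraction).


By the scaled semicircle moment identity, m_{2k} = σ^{2k} · C_k with k = 4.
C_4 = (1/(k+1)) · C(2k, k) = (1/5) · C(8, 4) = (1/5) · 70 = 14.
σ^{2k} = (σ²)^k = (20/2)^4 = 10000.

Therefore m_{8} = σ^{8} · C_4 = 10000 · 14 = 140000.


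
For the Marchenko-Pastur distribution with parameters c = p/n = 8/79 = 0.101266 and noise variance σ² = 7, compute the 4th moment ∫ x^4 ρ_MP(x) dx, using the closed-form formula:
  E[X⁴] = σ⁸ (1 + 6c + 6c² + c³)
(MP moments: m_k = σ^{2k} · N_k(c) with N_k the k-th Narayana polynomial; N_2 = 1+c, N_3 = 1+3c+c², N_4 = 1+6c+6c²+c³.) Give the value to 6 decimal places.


E[X⁴] = σ⁸ (1 + 6c + 6c² + c³) (fourth MP moment). With σ² = 7 (so σ⁸ = 2401) and c = 8/79 = 0.101266: E[X⁴] = 2401 · (1 + 6·0.101266 + 6·(0.101266)² + (0.101266)³) = 2401 · 1.670162.

So E[X^4] = 4010.058951.


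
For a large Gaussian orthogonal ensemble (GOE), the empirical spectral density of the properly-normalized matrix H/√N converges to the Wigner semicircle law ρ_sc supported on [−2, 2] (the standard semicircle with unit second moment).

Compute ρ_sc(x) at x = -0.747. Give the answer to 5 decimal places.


ρ_sc(x) = (1/(2π)) √(4 − x²). With x = -0.747:
  4 − x² = 4 − (-0.747)² = 4 − 0.558009 = 3.441991.
  √(4 − x²) = 1.855260.
  1/(2π) = 0.159155.
  ρ_sc(-0.747) = 0.159155 · 1.855260 = 0.295274.

Rounded to 5 decimal places: ρ_sc(-0.747) ≈ 0.29527.


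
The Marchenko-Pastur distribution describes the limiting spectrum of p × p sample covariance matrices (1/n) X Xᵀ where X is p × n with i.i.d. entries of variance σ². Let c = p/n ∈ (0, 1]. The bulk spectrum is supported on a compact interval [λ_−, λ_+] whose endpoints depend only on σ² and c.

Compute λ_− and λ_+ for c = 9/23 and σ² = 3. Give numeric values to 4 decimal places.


c = 9/23 = 0.391304; √c = 0.625543.
λ_− = σ² (1 − √c)² = 3 · (1 − 0.625543)² = 3 · (0.374457)² = 0.420654.
λ_+ = σ² (1 + √c)² = 3 · (1 + 0.625543)² = 3 · (1.625543)² = 7.927172.

Rounded to 4 decimal places: λ_− ≈ 0.4207, λ_+ ≈ 7.9272.


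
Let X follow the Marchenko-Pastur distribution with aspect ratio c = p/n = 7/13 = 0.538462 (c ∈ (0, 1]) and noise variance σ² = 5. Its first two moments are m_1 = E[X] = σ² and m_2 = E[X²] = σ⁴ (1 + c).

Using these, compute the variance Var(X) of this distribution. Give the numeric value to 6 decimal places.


m_1 = E[X] = σ² = 5, so m_1² = 25.
m_2 = E[X²] = σ⁴ (1 + c) = 25 · (1 + 0.538462) = 25 · 1.538462 = 38.461538.
(Note m_2 − m_1² simplifies to c · σ⁴ = 0.538462 · 25.)

Var(X) = m_2 − m_1² = 38.461538 − 25 = 13.461538.


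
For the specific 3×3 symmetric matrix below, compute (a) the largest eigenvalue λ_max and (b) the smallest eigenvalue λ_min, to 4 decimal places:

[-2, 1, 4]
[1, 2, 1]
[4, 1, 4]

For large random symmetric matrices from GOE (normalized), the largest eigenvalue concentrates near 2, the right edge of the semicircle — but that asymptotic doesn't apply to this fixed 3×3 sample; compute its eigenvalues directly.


Since M is real symmetric, all three eigenvalues are real; they are the roots of det(λI − M) = λ³ − (tr M) λ² + s λ − det M, where s is the sum of the principal 2×2 minors.
tr M = -2 + 2 + 4 = 4.
s = ((-2)·2 − 1²) + ((-2)·4 − 4²) + (2·4 − 1²) = -5 + (-24) + 7 = -22.
det M (expand along row 1) = (-2)·7 − 1·0 + 4·(-7) = -42.
Characteristic polynomial: λ³ − 4λ² − 22λ + 42 = 0.
Substitute λ = y + (tr M)/3 = y + 1.333333 to remove the quadratic term: y³ + p·y + q = 0 with p = s − (tr M)²/3 = -27.333333 and q = −2(tr M)³/27 + (tr M)·s/3 − det M = 7.925926.
Three real roots ⇒ use the trigonometric (Viète) form: r = 2√(−p/3) = 6.036923, φ = arccos(3q/(p·r)) = arccos(-0.144100) = 1.715399 rad.
y_k = r·cos(φ/3 − 2πk/3) for k = 0, 1, 2 gives y = 5.076620, 0.290873, -5.367493.
λ_k = y_k + 1.333333 gives λ = 6.4100, 1.6242, -4.0342 (check: the sum is 4.0000 = tr M).

Hence λ_max = 6.4100 and λ_min = -4.0342.


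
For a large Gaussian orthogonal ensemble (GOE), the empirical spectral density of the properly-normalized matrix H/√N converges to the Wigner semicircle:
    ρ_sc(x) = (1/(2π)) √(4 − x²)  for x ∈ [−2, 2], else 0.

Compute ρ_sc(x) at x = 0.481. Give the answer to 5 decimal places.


ρ_sc(x) = (1/(2π)) √(4 − x²). With x = 0.481:
  4 − x² = 4 − (0.481)² = 4 − 0.231361 = 3.768639.
  √(4 − x²) = 1.941298.
  1/(2π) = 0.159155.
  ρ_sc(0.481) = 0.159155 · 1.941298 = 0.308967.

Rounded to 5 decimal places: ρ_sc(0.481) ≈ 0.30897.


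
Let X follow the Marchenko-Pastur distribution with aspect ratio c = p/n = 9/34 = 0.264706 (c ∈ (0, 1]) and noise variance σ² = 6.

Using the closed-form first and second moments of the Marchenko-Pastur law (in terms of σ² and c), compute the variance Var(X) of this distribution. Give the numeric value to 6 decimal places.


Recall the MP moments m_1 = E[X] = σ² and m_2 = E[X²] = σ⁴ (1 + c).
m_1 = E[X] = σ² = 6, so m_1² = 36.
m_2 = E[X²] = σ⁴ (1 + c) = 36 · (1 + 0.264706) = 36 · 1.264706 = 45.529412.
(Note m_2 − m_1² simplifies to c · σ⁴ = 0.264706 · 36.)

Var(X) = m_2 − m_1² = 45.529412 − 36 = 9.529412.
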